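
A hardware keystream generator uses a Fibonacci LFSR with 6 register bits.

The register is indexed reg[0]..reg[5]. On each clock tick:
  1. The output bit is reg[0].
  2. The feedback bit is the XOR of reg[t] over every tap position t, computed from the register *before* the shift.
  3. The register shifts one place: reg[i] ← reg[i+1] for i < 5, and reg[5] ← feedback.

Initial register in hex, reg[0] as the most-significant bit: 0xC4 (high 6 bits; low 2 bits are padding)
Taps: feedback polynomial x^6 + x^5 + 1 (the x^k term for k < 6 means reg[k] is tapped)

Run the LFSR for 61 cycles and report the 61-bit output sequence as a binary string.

1100010111100101000110000100000111111010101100110111011010010

k : reg_k → out_k, fb_k
0: 110001 → 1, fb=0
1: 100010 → 1, fb=1
2: 000101 → 0, fb=1
3: 001011 → 0, fb=1
4: 010111 → 0, fb=1
5: 101111 → 1, fb=0
6: 011110 → 0, fb=0
7: 111100 → 1, fb=1
8: 111001 → 1, fb=0
9: 110010 → 1, fb=1
10: 100101 → 1, fb=0
11: 001010 → 0, fb=0
12: 010100 → 0, fb=0
13: 101000 → 1, fb=1
14: 010001 → 0, fb=1
15: 100011 → 1, fb=0
16: 000110 → 0, fb=0
17: 001100 → 0, fb=0
18: 011000 → 0, fb=0
19: 110000 → 1, fb=1
20: 100001 → 1, fb=0
21: 000010 → 0, fb=0
22: 000100 → 0, fb=0
23: 001000 → 0, fb=0
24: 010000 → 0, fb=0
25: 100000 → 1, fb=1
26: 000001 → 0, fb=1
27: 000011 → 0, fb=1
28: 000111 → 0, fb=1
29: 001111 → 0, fb=1
30: 011111 → 0, fb=1
31: 111111 → 1, fb=0
32: 111110 → 1, fb=1
33: 111101 → 1, fb=0
34: 111010 → 1, fb=1
35: 110101 → 1, fb=0
36: 101010 → 1, fb=1
37: 010101 → 0, fb=1
38: 101011 → 1, fb=0
39: 010110 → 0, fb=0
40: 101100 → 1, fb=1
41: 011001 → 0, fb=1
42: 110011 → 1, fb=0
43: 100110 → 1, fb=1
44: 001101 → 0, fb=1
45: 011011 → 0, fb=1
46: 110111 → 1, fb=0
47: 101110 → 1, fb=1
48: 011101 → 0, fb=1
49: 111011 → 1, fb=0
50: 110110 → 1, fb=1
51: 101101 → 1, fb=0
52: 011010 → 0, fb=0
53: 110100 → 1, fb=1
54: 101001 → 1, fb=0
55: 010010 → 0, fb=0
56: 100100 → 1, fb=1
57: 001001 → 0, fb=1
58: 010011 → 0, fb=1
59: 100111 → 1, fb=0
60: 001110 → 0, fb=0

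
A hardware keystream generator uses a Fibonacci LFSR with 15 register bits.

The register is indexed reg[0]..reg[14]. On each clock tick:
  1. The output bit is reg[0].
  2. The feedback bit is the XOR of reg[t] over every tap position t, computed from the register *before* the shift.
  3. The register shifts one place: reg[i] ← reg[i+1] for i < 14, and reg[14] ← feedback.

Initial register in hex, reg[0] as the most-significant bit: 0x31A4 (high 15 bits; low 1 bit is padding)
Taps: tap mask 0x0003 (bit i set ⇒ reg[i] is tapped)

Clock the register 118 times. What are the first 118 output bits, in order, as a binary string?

tick  register→output (feedback)
  0  001100011010010→0 (0)
  1  011000110100100→0 (1)
  2  110001101001001→1 (0)
  3  100011010010010→1 (1)
  4  000110100100101→0 (0)
  5  001101001001010→0 (0)
  6  011010010010100→0 (1)
  7  110100100101001→1 (0)
  8  101001001010010→1 (1)
  9  010010010100101→0 (1)
 10  100100101001011→1 (1)
 11  001001010010111→0 (0)
 12  010010100101110→0 (1)
 13  100101001011101→1 (1)
 14  001010010111011→0 (0)
 15  010100101110110→0 (1)
 16  101001011101101→1 (1)
 17  010010111011011→0 (1)
 18  100101110110111→1 (1)
 19  001011101101111→0 (0)
 20  010111011011110→0 (1)
 21  101110110111101→1 (1)
 22  011101101111011→0 (1)
 23  111011011110111→1 (0)
 24  110110111101110→1 (0)
 25  101101111011100→1 (1)
 26  011011110111001→0 (1)
 27  110111101110011→1 (0)
 28  101111011100110→1 (1)
 29  011110111001101→0 (1)
 30  111101110011011→1 (0)
 31  111011100110110→1 (0)
 32  110111001101100→1 (0)
 33  101110011011000→1 (1)
 34  011100110110001→0 (1)
 35  111001101100011→1 (0)
 36  110011011000110→1 (0)
 37  100110110001100→1 (1)
 38  001101100011001→0 (0)
 39  011011000110010→0 (1)
 40  110110001100101→1 (0)
 41  101100011001010→1 (1)
 42  011000110010101→0 (1)
 43  110001100101011→1 (0)
 44  100011001010110→1 (1)
 45  000110010101101→0 (0)
 46  001100101011010→0 (0)
 47  011001010110100→0 (1)
 48  110010101101001→1 (0)
 49  100101011010010→1 (1)
 50  001010110100101→0 (0)
 51  010101101001010→0 (1)
 52  101011010010101→1 (1)
 53  010110100101011→0 (1)
 54  101101001010111→1 (1)
 55  011010010101111→0 (1)
 56  110100101011111→1 (0)
 57  101001010111110→1 (1)
 58  010010101111101→0 (1)
 59  100101011111011→1 (1)
 60  001010111110111→0 (0)
 61  010101111101110→0 (1)
 62  101011111011101→1 (1)
 63  010111110111011→0 (1)
 64  101111101110111→1 (1)
 65  011111011101111→0 (1)
 66  111110111011111→1 (0)
 67  111101110111110→1 (0)
 68  111011101111100→1 (0)
 69  110111011111000→1 (0)
 70  101110111110000→1 (1)
 71  011101111100001→0 (1)
 72  111011111000011→1 (0)
 73  110111110000110→1 (0)
 74  101111100001100→1 (1)
 75  011111000011001→0 (1)
 76  111110000110011→1 (0)
 77  111100001100110→1 (0)
 78  111000011001100→1 (0)
 79  110000110011000→1 (0)
 80  100001100110000→1 (1)
 81  000011001100001→0 (0)
 82  000110011000010→0 (0)
 83  001100110000100→0 (0)
 84  011001100001000→0 (1)
 85  110011000010001→1 (0)
 86  100110000100010→1 (1)
 87  001100001000101→0 (0)
 88  011000010001010→0 (1)
 89  110000100010101→1 (0)
 90  100001000101010→1 (1)
 91  000010001010101→0 (0)
 92  000100010101010→0 (0)
 93  001000101010100→0 (0)
 94  010001010101000→0 (1)
 95  100010101010001→1 (1)
 96  000101010100011→0 (0)
 97  001010101000110→0 (0)
 98  010101010001100→0 (1)
 99  101010100011001→1 (1)
100  010101000110011→0 (1)
101  101010001100111→1 (1)
102  010100011001111→0 (1)
103  101000110011111→1 (1)
104  010001100111111→0 (1)
105  100011001111111→1 (1)
106  000110011111111→0 (0)
107  001100111111110→0 (0)
108  011001111111100→0 (1)
109  110011111111001→1 (0)
110  100111111110010→1 (1)
111  001111111100101→0 (0)
112  011111111001010→0 (1)
113  111111110010101→1 (0)
114  111111100101010→1 (0)
115  111111001010100→1 (0)
116  111110010101000→1 (0)
117  111100101010000→1 (0)

0011000110100100101001011101101111011100110110001100101011010010101111101110111110000110011000010001010101000110011111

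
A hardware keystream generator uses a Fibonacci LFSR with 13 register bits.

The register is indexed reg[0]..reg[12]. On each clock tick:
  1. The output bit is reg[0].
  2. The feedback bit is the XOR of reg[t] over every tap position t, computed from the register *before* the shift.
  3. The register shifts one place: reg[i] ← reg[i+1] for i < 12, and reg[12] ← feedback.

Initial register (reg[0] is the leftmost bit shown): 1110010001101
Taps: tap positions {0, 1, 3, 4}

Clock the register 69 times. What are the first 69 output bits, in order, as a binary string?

tick  register→output (feedback)
  0  1110010001101→1 (0)
  1  1100100011010→1 (1)
  2  1001000110101→1 (0)
  3  0010001101010→0 (0)
  4  0100011010100→0 (1)
  5  1000110101001→1 (0)
  6  0001101010010→0 (0)
  7  0011010100100→0 (1)
  8  0110101001001→0 (0)
  9  1101010010010→1 (1)
 10  1010100100101→1 (0)
 11  0101001001010→0 (0)
 12  1010010010100→1 (1)
 13  0100100101001→0 (0)
 14  1001001010010→1 (0)
 15  0010010100100→0 (0)
 16  0100101001000→0 (0)
 17  1001010010000→1 (0)
 18  0010100100000→0 (1)
 19  0101001000001→0 (0)
 20  1010010000010→1 (1)
 21  0100100000101→0 (0)
 22  1001000001010→1 (0)
 23  0010000010100→0 (0)
 24  0100000101000→0 (1)
 25  1000001010001→1 (1)
 26  0000010100011→0 (0)
 27  0000101000110→0 (1)
 28  0001010001101→0 (1)
 29  0010100011011→0 (1)
 30  0101000110111→0 (0)
 31  1010001101110→1 (1)
 32  0100011011101→0 (1)
 33  1000110111011→1 (0)
 34  0001101110110→0 (0)
 35  0011011101100→0 (1)
 36  0110111011001→0 (0)
 37  1101110110010→1 (0)
 38  1011101100100→1 (1)
 39  0111011001001→0 (0)
 40  1110110010010→1 (1)
 41  1101100100101→1 (0)
 42  1011001001010→1 (0)
 43  0110010010100→0 (1)
 44  1100100101001→1 (1)
 45  1001001010011→1 (0)
 46  0010010100110→0 (0)
 47  0100101001100→0 (0)
 48  1001010011000→1 (0)
 49  0010100110000→0 (1)
 50  0101001100001→0 (0)
 51  1010011000010→1 (1)
 52  0100110000101→0 (0)
 53  1001100001010→1 (1)
 54  0011000010101→0 (1)
 55  0110000101011→0 (1)
 56  1100001010111→1 (0)
 57  1000010101110→1 (1)
 58  0000101011101→0 (1)
 59  0001010111011→0 (1)
 60  0010101110111→0 (1)
 61  0101011101111→0 (0)
 62  1010111011110→1 (0)
 63  0101110111100→0 (1)
 64  1011101111001→1 (1)
 65  0111011110011→0 (0)
 66  1110111100110→1 (1)
 67  1101111001101→1 (0)
 68  1011110011010→1 (1)

111001000110101001001010010000010100011011101100100101001100001010111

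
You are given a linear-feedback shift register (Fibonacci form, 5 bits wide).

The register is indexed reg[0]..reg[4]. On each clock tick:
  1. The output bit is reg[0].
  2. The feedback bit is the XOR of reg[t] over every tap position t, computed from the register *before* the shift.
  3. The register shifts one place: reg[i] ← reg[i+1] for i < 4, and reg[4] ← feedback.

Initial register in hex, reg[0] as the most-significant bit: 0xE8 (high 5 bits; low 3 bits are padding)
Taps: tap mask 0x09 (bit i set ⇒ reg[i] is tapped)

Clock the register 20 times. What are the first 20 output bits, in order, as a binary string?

tick  register→output (feedback)
  0  11101→1 (1)
  1  11011→1 (0)
  2  10110→1 (0)
  3  01100→0 (0)
  4  11000→1 (1)
  5  10001→1 (1)
  6  00011→0 (1)
  7  00111→0 (1)
  8  01111→0 (1)
  9  11111→1 (0)
 10  11110→1 (0)
 11  11100→1 (1)
 12  11001→1 (1)
 13  10011→1 (0)
 14  00110→0 (1)
 15  01101→0 (0)
 16  11010→1 (0)
 17  10100→1 (1)
 18  01001→0 (0)
 19  10010→1 (0)

11101100011111001101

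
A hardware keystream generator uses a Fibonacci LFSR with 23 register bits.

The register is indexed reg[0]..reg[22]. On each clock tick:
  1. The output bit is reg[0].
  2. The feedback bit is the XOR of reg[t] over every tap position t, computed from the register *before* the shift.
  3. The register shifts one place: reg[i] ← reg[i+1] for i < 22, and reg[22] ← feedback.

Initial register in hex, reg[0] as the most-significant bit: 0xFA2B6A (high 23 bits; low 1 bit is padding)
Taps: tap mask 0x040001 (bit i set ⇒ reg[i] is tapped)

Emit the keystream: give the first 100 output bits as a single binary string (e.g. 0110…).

1111101000101011011010101010000101011100001101001110010110010100110011111011011010011101011101001100

tick  register→output (feedback)
  0  11111010001010110110101→1 (0)
  1  11110100010101101101010→1 (1)
  2  11101000101011011010101→1 (0)
  3  11010001010110110101010→1 (1)
  4  10100010101101101010101→1 (0)
  5  01000101011011010101010→0 (0)
  6  10001010110110101010100→1 (0)
  7  00010101101101010101000→0 (0)
  8  00101011011010101010000→0 (1)
  9  01010110110101010100001→0 (0)
 10  10101101101010101000010→1 (1)
 11  01011011010101010000101→0 (0)
 12  10110110101010100001010→1 (1)
 13  01101101010101000010101→0 (1)
 14  11011010101010000101011→1 (1)
 15  10110101010100001010111→1 (0)
 16  01101010101000010101110→0 (0)
 17  11010101010000101011100→1 (0)
 18  10101010100001010111000→1 (0)
 19  01010101000010101110000→0 (1)
 20  10101010000101011100001→1 (1)
 21  01010100001010111000011→0 (0)
 22  10101000010101110000110→1 (1)
 23  01010000101011100001101→0 (0)
 24  10100001010111000011010→1 (0)
 25  01000010101110000110100→0 (1)
 26  10000101011100001101001→1 (1)
 27  00001010111000011010011→0 (1)
 28  00010101110000110100111→0 (0)
 29  00101011100001101001110→0 (0)
 30  01010111000011010011100→0 (1)
 31  10101110000110100111001→1 (0)
 32  01011100001101001110010→0 (1)
 33  10111000011010011100101→1 (1)
 34  01110000110100111001011→0 (0)
 35  11100001101001110010110→1 (0)
 36  11000011010011100101100→1 (1)
 37  10000110100111001011001→1 (0)
 38  00001101001110010110010→0 (1)
 39  00011010011100101100101→0 (0)
 40  00110100111001011001010→0 (0)
 41  01101001110010110010100→0 (1)
 42  11010011100101100101001→1 (1)
 43  10100111001011001010011→1 (0)
 44  01001110010110010100110→0 (0)
 45  10011100101100101001100→1 (1)
 46  00111001011001010011001→0 (1)
 47  01110010110010100110011→0 (1)
 48  11100101100101001100111→1 (1)
 49  11001011001010011001111→1 (1)
 50  10010110010100110011111→1 (0)
 51  00101100101001100111110→0 (1)
 52  01011001010011001111101→0 (1)
 53  10110010100110011111011→1 (0)
 54  01100101001100111110110→0 (1)
 55  11001010011001111101101→1 (1)
 56  10010100110011111011011→1 (0)
 57  00101001100111110110110→0 (1)
 58  01010011001111101101101→0 (0)
 59  10100110011111011011010→1 (0)
 60  01001100111110110110100→0 (1)
 61  10011001111101101101001→1 (1)
 62  00110011111011011010011→0 (1)
 63  01100111110110110100111→0 (0)
 64  11001111101101101001110→1 (1)
 65  10011111011011010011101→1 (0)
 66  00111110110110100111010→0 (1)
 67  01111101101101001110101→0 (1)
 68  11111011011010011101011→1 (1)
 69  11110110110100111010111→1 (0)
 70  11101101101001110101110→1 (1)
 71  11011011010011101011101→1 (0)
 72  10110110100111010111010→1 (0)
 73  01101101001110101110100→0 (1)
 74  11011010011101011101001→1 (1)
 75  10110100111010111010011→1 (0)
 76  01101001110101110100110→0 (0)
 77  11010011101011101001100→1 (1)
 78  10100111010111010011001→1 (0)
 79  01001110101110100110010→0 (1)
 80  10011101011101001100101→1 (1)
 81  00111010111010011001011→0 (0)
 82  01110101110100110010110→0 (1)
 83  11101011101001100101101→1 (1)
 84  11010111010011001011011→1 (0)
 85  10101110100110010110110→1 (0)
 86  01011101001100101101100→0 (0)
 87  10111010011001011011000→1 (0)
 88  01110100110010110110000→0 (1)
 89  11101001100101101100001→1 (1)
 90  11010011001011011000011→1 (1)
 91  10100110010110110000111→1 (1)
 92  01001100101101100001111→0 (0)
 93  10011001011011000011110→1 (0)
 94  00110010110110000111100→0 (1)
 95  01100101101100001111001→0 (1)
 96  11001011011000011110011→1 (0)
 97  10010110110000111100110→1 (1)
 98  00101101100001111001101→0 (0)
 99  01011011000011110011010→0 (1)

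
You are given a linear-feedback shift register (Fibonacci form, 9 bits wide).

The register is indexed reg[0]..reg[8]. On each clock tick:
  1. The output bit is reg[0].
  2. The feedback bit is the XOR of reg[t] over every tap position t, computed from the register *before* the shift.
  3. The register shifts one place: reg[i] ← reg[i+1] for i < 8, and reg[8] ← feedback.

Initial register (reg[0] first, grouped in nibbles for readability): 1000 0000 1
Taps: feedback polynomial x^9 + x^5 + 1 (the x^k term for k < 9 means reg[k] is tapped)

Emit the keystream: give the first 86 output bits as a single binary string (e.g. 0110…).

tick  register→output (feedback)
  0  100000001→1 (1)
  1  000000011→0 (0)
  2  000000110→0 (0)
  3  000001100→0 (1)
  4  000011001→0 (1)
  5  000110011→0 (0)
  6  001100110→0 (0)
  7  011001100→0 (1)
  8  110011001→1 (0)
  9  100110010→1 (1)
 10  001100101→0 (0)
 11  011001010→0 (1)
 12  110010101→1 (1)
 13  100101011→1 (0)
 14  001010110→0 (0)
 15  010101100→0 (1)
 16  101011001→1 (0)
 17  010110010→0 (0)
 18  101100100→1 (1)
 19  011001001→0 (1)
 20  110010011→1 (1)
 21  100100111→1 (1)
 22  001001111→0 (1)
 23  010011111→0 (1)
 24  100111111→1 (0)
 25  001111110→0 (1)
 26  011111101→0 (1)
 27  111111011→1 (0)
 28  111110110→1 (1)
 29  111101101→1 (0)
 30  111011010→1 (0)
 31  110110100→1 (1)
 32  101101001→1 (0)
 33  011010010→0 (0)
 34  110100100→1 (1)
 35  101001001→1 (0)
 36  010010010→0 (0)
 37  100100100→1 (1)
 38  001001001→0 (1)
 39  010010011→0 (0)
 40  100100110→1 (1)
 41  001001101→0 (1)
 42  010011011→0 (1)
 43  100110111→1 (1)
 44  001101111→0 (1)
 45  011011111→0 (1)
 46  110111111→1 (0)
 47  101111110→1 (0)
 48  011111100→0 (1)
 49  111111001→1 (0)
 50  111110010→1 (1)
 51  111100101→1 (1)
 52  111001011→1 (0)
 53  110010110→1 (1)
 54  100101101→1 (0)
 55  001011010→0 (1)
 56  010110101→0 (0)
 57  101101010→1 (0)
 58  011010100→0 (0)
 59  110101000→1 (0)
 60  101010000→1 (1)
 61  010100001→0 (0)
 62  101000010→1 (1)
 63  010000101→0 (0)
 64  100001010→1 (0)
 65  000010100→0 (0)
 66  000101000→0 (1)
 67  001010001→0 (0)
 68  010100010→0 (0)
 69  101000100→1 (1)
 70  010001001→0 (1)
 71  100010011→1 (1)
 72  000100111→0 (0)
 73  001001110→0 (1)
 74  010011101→0 (1)
 75  100111011→1 (0)
 76  001110110→0 (0)
 77  011101100→0 (1)
 78  111011001→1 (0)
 79  110110010→1 (1)
 80  101100101→1 (1)
 81  011001011→0 (1)
 82  110010111→1 (1)
 83  100101111→1 (0)
 84  001011110→0 (1)
 85  010111101→0 (1)

10000000110011001010110010011111101101001001001101111110010110101000010100010011101100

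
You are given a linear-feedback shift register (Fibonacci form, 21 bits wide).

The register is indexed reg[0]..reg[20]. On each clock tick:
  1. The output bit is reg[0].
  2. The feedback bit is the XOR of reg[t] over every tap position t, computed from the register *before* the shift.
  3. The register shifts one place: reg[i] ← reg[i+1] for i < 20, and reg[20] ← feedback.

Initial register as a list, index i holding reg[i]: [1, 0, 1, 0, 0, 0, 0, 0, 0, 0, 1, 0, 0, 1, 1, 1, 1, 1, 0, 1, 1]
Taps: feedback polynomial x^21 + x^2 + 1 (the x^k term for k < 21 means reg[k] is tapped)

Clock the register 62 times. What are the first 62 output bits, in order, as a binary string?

k : reg_k → out_k, fb_k
0: 101000000010011111011 → 1, fb=0
1: 010000000100111110110 → 0, fb=0
2: 100000001001111101100 → 1, fb=1
3: 000000010011111011001 → 0, fb=0
4: 000000100111110110010 → 0, fb=0
5: 000001001111101100100 → 0, fb=0
6: 000010011111011001000 → 0, fb=0
7: 000100111110110010000 → 0, fb=0
8: 001001111101100100000 → 0, fb=1
9: 010011111011001000001 → 0, fb=0
10: 100111110110010000010 → 1, fb=1
11: 001111101100100000101 → 0, fb=1
12: 011111011001000001011 → 0, fb=1
13: 111110110010000010111 → 1, fb=0
14: 111101100100000101110 → 1, fb=0
15: 111011001000001011100 → 1, fb=0
16: 110110010000010111000 → 1, fb=1
17: 101100100000101110001 → 1, fb=0
18: 011001000001011100010 → 0, fb=1
19: 110010000010111000101 → 1, fb=1
20: 100100000101110001011 → 1, fb=1
21: 001000001011100010111 → 0, fb=1
22: 010000010111000101111 → 0, fb=0
23: 100000101110001011110 → 1, fb=1
24: 000001011100010111101 → 0, fb=0
25: 000010111000101111010 → 0, fb=0
26: 000101110001011110100 → 0, fb=0
27: 001011100010111101000 → 0, fb=1
28: 010111000101111010001 → 0, fb=0
29: 101110001011110100010 → 1, fb=0
30: 011100010111101000100 → 0, fb=1
31: 111000101111010001001 → 1, fb=0
32: 110001011110100010010 → 1, fb=1
33: 100010111101000100101 → 1, fb=1
34: 000101111010001001011 → 0, fb=0
35: 001011110100010010110 → 0, fb=1
36: 010111101000100101101 → 0, fb=0
37: 101111010001001011010 → 1, fb=0
38: 011110100010010110100 → 0, fb=1
39: 111101000100101101001 → 1, fb=0
40: 111010001001011010010 → 1, fb=0
41: 110100010010110100100 → 1, fb=1
42: 101000100101101001001 → 1, fb=0
43: 010001001011010010010 → 0, fb=0
44: 100010010110100100100 → 1, fb=1
45: 000100101101001001001 → 0, fb=0
46: 001001011010010010010 → 0, fb=1
47: 010010110100100100101 → 0, fb=0
48: 100101101001001001010 → 1, fb=1
49: 001011010010010010101 → 0, fb=1
50: 010110100100100101011 → 0, fb=0
51: 101101001001001010110 → 1, fb=0
52: 011010010010010101100 → 0, fb=1
53: 110100100100101011001 → 1, fb=1
54: 101001001001010110011 → 1, fb=0
55: 010010010010101100110 → 0, fb=0
56: 100100100101011001100 → 1, fb=1
57: 001001001010110011001 → 0, fb=1
58: 010010010101100110011 → 0, fb=0
59: 100100101011001100110 → 1, fb=1
60: 001001010110011001101 → 0, fb=1
61: 010010101100110011011 → 0, fb=0

10100000001001111101100100000101110001011110100010010110100100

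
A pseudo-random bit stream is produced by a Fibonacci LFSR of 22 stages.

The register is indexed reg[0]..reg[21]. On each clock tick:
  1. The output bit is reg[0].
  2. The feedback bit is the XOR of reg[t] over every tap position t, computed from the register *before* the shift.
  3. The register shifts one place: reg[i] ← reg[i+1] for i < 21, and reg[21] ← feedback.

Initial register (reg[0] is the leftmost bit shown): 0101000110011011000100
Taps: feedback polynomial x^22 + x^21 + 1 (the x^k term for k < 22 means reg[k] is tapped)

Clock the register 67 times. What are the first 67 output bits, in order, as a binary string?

k : reg_k → out_k, fb_k
0: 0101000110011011000100 → 0, fb=0
1: 1010001100110110001000 → 1, fb=1
2: 0100011001101100010001 → 0, fb=1
3: 1000110011011000100011 → 1, fb=0
4: 0001100110110001000110 → 0, fb=0
5: 0011001101100010001100 → 0, fb=0
6: 0110011011000100011000 → 0, fb=0
7: 1100110110001000110000 → 1, fb=1
8: 1001101100010001100001 → 1, fb=0
9: 0011011000100011000010 → 0, fb=0
10: 0110110001000110000100 → 0, fb=0
11: 1101100010001100001000 → 1, fb=1
12: 1011000100011000010001 → 1, fb=0
13: 0110001000110000100010 → 0, fb=0
14: 1100010001100001000100 → 1, fb=1
15: 1000100011000010001001 → 1, fb=0
16: 0001000110000100010010 → 0, fb=0
17: 0010001100001000100100 → 0, fb=0
18: 0100011000010001001000 → 0, fb=0
19: 1000110000100010010000 → 1, fb=1
20: 0001100001000100100001 → 0, fb=1
21: 0011000010001001000011 → 0, fb=1
22: 0110000100010010000111 → 0, fb=1
23: 1100001000100100001111 → 1, fb=0
24: 1000010001001000011110 → 1, fb=1
25: 0000100010010000111101 → 0, fb=1
26: 0001000100100001111011 → 0, fb=1
27: 0010001001000011110111 → 0, fb=1
28: 0100010010000111101111 → 0, fb=1
29: 1000100100001111011111 → 1, fb=0
30: 0001001000011110111110 → 0, fb=0
31: 0010010000111101111100 → 0, fb=0
32: 0100100001111011111000 → 0, fb=0
33: 1001000011110111110000 → 1, fb=1
34: 0010000111101111100001 → 0, fb=1
35: 0100001111011111000011 → 0, fb=1
36: 1000011110111110000111 → 1, fb=0
37: 0000111101111100001110 → 0, fb=0
38: 0001111011111000011100 → 0, fb=0
39: 0011110111110000111000 → 0, fb=0
40: 0111101111100001110000 → 0, fb=0
41: 1111011111000011100000 → 1, fb=1
42: 1110111110000111000001 → 1, fb=0
43: 1101111100001110000010 → 1, fb=1
44: 1011111000011100000101 → 1, fb=0
45: 0111110000111000001010 → 0, fb=0
46: 1111100001110000010100 → 1, fb=1
47: 1111000011100000101001 → 1, fb=0
48: 1110000111000001010010 → 1, fb=1
49: 1100001110000010100101 → 1, fb=0
50: 1000011100000101001010 → 1, fb=1
51: 0000111000001010010101 → 0, fb=1
52: 0001110000010100101011 → 0, fb=1
53: 0011100000101001010111 → 0, fb=1
54: 0111000001010010101111 → 0, fb=1
55: 1110000010100101011111 → 1, fb=0
56: 1100000101001010111110 → 1, fb=1
57: 1000001010010101111101 → 1, fb=0
58: 0000010100101011111010 → 0, fb=0
59: 0000101001010111110100 → 0, fb=0
60: 0001010010101111101000 → 0, fb=0
61: 0010100101011111010000 → 0, fb=0
62: 0101001010111110100000 → 0, fb=0
63: 1010010101111101000000 → 1, fb=1
64: 0100101011111010000001 → 0, fb=1
65: 1001010111110100000011 → 1, fb=0
66: 0010101111101000000110 → 0, fb=0

0101000110011011000100011000010001001000011110111110000111000001010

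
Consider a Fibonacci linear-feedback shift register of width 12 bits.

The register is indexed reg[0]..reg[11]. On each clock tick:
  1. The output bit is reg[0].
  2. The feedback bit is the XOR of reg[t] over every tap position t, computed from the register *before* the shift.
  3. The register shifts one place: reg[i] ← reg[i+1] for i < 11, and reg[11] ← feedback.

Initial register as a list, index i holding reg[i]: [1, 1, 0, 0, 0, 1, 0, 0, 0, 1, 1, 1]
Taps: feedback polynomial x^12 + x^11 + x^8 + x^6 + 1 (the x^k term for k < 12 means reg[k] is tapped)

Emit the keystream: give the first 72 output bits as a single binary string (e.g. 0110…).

110001000111001100101110010010100100111001010000110011001010011111001110

k : reg_k → out_k, fb_k
0: 110001000111 → 1, fb=0
1: 100010001110 → 1, fb=0
2: 000100011100 → 0, fb=1
3: 001000111001 → 0, fb=1
4: 010001110011 → 0, fb=0
5: 100011100110 → 1, fb=0
6: 000111001100 → 0, fb=1
7: 001110011001 → 0, fb=0
8: 011100110010 → 0, fb=1
9: 111001100101 → 1, fb=1
10: 110011001011 → 1, fb=1
11: 100110010111 → 1, fb=0
12: 001100101110 → 0, fb=0
13: 011001011100 → 0, fb=1
14: 110010111001 → 1, fb=0
15: 100101110010 → 1, fb=0
16: 001011100100 → 0, fb=1
17: 010111001001 → 0, fb=0
18: 101110010010 → 1, fb=1
19: 011100100101 → 0, fb=0
20: 111001001010 → 1, fb=0
21: 110010010100 → 1, fb=1
22: 100100101001 → 1, fb=0
23: 001001010010 → 0, fb=0
24: 010010100100 → 0, fb=1
25: 100101001001 → 1, fb=1
26: 001010010011 → 0, fb=1
27: 010100100111 → 0, fb=0
28: 101001001110 → 1, fb=0
29: 010010011100 → 0, fb=1
30: 100100111001 → 1, fb=0
31: 001001110010 → 0, fb=1
32: 010011100101 → 0, fb=0
33: 100111001010 → 1, fb=0
34: 001110010100 → 0, fb=0
35: 011100101000 → 0, fb=0
36: 111001010000 → 1, fb=1
37: 110010100001 → 1, fb=1
38: 100101000011 → 1, fb=0
39: 001010000110 → 0, fb=0
40: 010100001100 → 0, fb=1
41: 101000011001 → 1, fb=1
42: 010000110011 → 0, fb=0
43: 100001100110 → 1, fb=0
44: 000011001100 → 0, fb=1
45: 000110011001 → 0, fb=0
46: 001100110010 → 0, fb=1
47: 011001100101 → 0, fb=0
48: 110011001010 → 1, fb=0
49: 100110010100 → 1, fb=1
50: 001100101001 → 0, fb=1
51: 011001010011 → 0, fb=1
52: 110010100111 → 1, fb=1
53: 100101001111 → 1, fb=1
54: 001010011111 → 0, fb=0
55: 010100111110 → 0, fb=0
56: 101001111100 → 1, fb=1
57: 010011111001 → 0, fb=1
58: 100111110011 → 1, fb=1
59: 001111100111 → 0, fb=0
60: 011111001110 → 0, fb=1
61: 111110011101 → 1, fb=1
62: 111100111011 → 1, fb=0
63: 111001110110 → 1, fb=0
64: 110011101100 → 1, fb=1
65: 100111011001 → 1, fb=1
66: 001110110011 → 0, fb=0
67: 011101100110 → 0, fb=1
68: 111011001101 → 1, fb=1
69: 110110011011 → 1, fb=1
70: 101100110111 → 1, fb=1
71: 011001101111 → 0, fb=1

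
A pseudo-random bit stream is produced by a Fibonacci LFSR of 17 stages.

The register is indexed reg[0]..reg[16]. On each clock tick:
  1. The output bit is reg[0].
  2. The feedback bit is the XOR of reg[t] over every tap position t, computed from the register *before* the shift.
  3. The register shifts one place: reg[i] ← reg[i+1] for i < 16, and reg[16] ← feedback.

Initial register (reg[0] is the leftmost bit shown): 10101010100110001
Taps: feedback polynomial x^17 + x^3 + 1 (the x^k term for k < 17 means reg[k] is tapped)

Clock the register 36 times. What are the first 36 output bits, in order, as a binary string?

step | reg (before) | out | fb
   0 | 10101010100110001 | 1 | 1
   1 | 01010101001100011 | 0 | 1
   2 | 10101010011000111 | 1 | 1
   3 | 01010100110001111 | 0 | 1
   4 | 10101001100011111 | 1 | 1
   5 | 01010011000111111 | 0 | 1
   6 | 10100110001111111 | 1 | 1
   7 | 01001100011111111 | 0 | 0
   8 | 10011000111111110 | 1 | 0
   9 | 00110001111111100 | 0 | 1
  10 | 01100011111111001 | 0 | 0
  11 | 11000111111110010 | 1 | 1
  12 | 10001111111100101 | 1 | 1
  13 | 00011111111001011 | 0 | 1
  14 | 00111111110010111 | 0 | 1
  15 | 01111111100101111 | 0 | 1
  16 | 11111111001011111 | 1 | 0
  17 | 11111110010111110 | 1 | 0
  18 | 11111100101111100 | 1 | 0
  19 | 11111001011111000 | 1 | 0
  20 | 11110010111110000 | 1 | 0
  21 | 11100101111100000 | 1 | 1
  22 | 11001011111000001 | 1 | 1
  23 | 10010111110000011 | 1 | 0
  24 | 00101111100000110 | 0 | 0
  25 | 01011111000001100 | 0 | 1
  26 | 10111110000011001 | 1 | 0
  27 | 01111100000110010 | 0 | 1
  28 | 11111000001100101 | 1 | 0
  29 | 11110000011001010 | 1 | 0
  30 | 11100000110010100 | 1 | 1
  31 | 11000001100101001 | 1 | 1
  32 | 10000011001010011 | 1 | 1
  33 | 00000110010100111 | 0 | 0
  34 | 00001100101001110 | 0 | 0
  35 | 00011001010011100 | 0 | 1

101010101001100011111111001011111000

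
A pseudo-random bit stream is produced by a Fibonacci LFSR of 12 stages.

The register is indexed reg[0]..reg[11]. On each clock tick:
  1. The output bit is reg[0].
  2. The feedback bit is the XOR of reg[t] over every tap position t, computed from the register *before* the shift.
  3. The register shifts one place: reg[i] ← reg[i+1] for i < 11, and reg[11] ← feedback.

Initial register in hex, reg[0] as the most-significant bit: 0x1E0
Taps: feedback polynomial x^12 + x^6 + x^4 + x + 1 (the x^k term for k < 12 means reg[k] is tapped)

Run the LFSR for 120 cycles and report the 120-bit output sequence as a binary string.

tick  register→output (feedback)
  0  000111100000→0 (0)
  1  001111000000→0 (1)
  2  011110000001→0 (0)
  3  111100000010→1 (0)
  4  111000000100→1 (0)
  5  110000001000→1 (0)
  6  100000010000→1 (1)
  7  000000100001→0 (1)
  8  000001000011→0 (0)
  9  000010000110→0 (1)
 10  000100001101→0 (0)
 11  001000011010→0 (0)
 12  010000110100→0 (0)
 13  100001101000→1 (0)
 14  000011010000→0 (1)
 15  000110100001→0 (0)
 16  001101000010→0 (0)
 17  011010000100→0 (0)
 18  110100001000→1 (0)
 19  101000010000→1 (1)
 20  010000100001→0 (0)
 21  100001000010→1 (1)
 22  000010000101→0 (1)
 23  000100001011→0 (0)
 24  001000010110→0 (0)
 25  010000101100→0 (0)
 26  100001011000→1 (1)
 27  000010110001→0 (0)
 28  000101100010→0 (1)
 29  001011000101→0 (1)
 30  010110001011→0 (0)
 31  101100010110→1 (1)
 32  011000101101→0 (0)
 33  110001011010→1 (0)
 34  100010110100→1 (1)
 35  000101101001→0 (1)
 36  001011010011→0 (1)
 37  010110100111→0 (1)
 38  101101001111→1 (1)
 39  011010011111→0 (0)
 40  110100111110→1 (1)
 41  101001111101→1 (0)
 42  010011111010→0 (1)
 43  100111110101→1 (1)
 44  001111101011→0 (0)
 45  011111010110→0 (0)
 46  111110101100→1 (0)
 47  111101011000→1 (0)
 48  111010110000→1 (0)
 49  110101100000→1 (1)
 50  101011000001→1 (0)
 51  010110000010→0 (0)
 52  101100000100→1 (1)
 53  011000001001→0 (1)
 54  110000010011→1 (0)
 55  100000100110→1 (0)
 56  000001001100→0 (0)
 57  000010011000→0 (1)
 58  000100110001→0 (1)
 59  001001100011→0 (1)
 60  010011000111→0 (0)
 61  100110001110→1 (0)
 62  001100011100→0 (0)
 63  011000111000→0 (0)
 64  110001110000→1 (1)
 65  100011100001→1 (1)
 66  000111000011→0 (1)
 67  001110000111→0 (1)
 68  011100001111→0 (1)
 69  111000011111→1 (0)
 70  110000111110→1 (1)
 71  100001111101→1 (0)
 72  000011111010→0 (0)
 73  000111110100→0 (0)
 74  001111101000→0 (0)
 75  011111010000→0 (0)
 76  111110100000→1 (0)
 77  111101000000→1 (0)
 78  111010000000→1 (1)
 79  110100000001→1 (0)
 80  101000000010→1 (1)
 81  010000000101→0 (1)
 82  100000001011→1 (1)
 83  000000010111→0 (0)
 84  000000101110→0 (1)
 85  000001011101→0 (0)
 86  000010111010→0 (0)
 87  000101110100→0 (1)
 88  001011101001→0 (0)
 89  010111010010→0 (0)
 90  101110100100→1 (1)
 91  011101001001→0 (1)
 92  111010010011→1 (1)
 93  110100100111→1 (1)
 94  101001001111→1 (1)
 95  010010011111→0 (0)
 96  100100111110→1 (0)
 97  001001111100→0 (1)
 98  010011111001→0 (1)
 99  100111110011→1 (1)
100  001111100111→0 (0)
101  011111001110→0 (0)
102  111110011100→1 (1)
103  111100111001→1 (1)
104  111001110011→1 (1)
105  110011100111→1 (0)
106  100111001110→1 (0)
107  001110011100→0 (1)
108  011100111001→0 (0)
109  111001110010→1 (1)
110  110011100101→1 (0)
111  100111001010→1 (0)
112  001110010100→0 (1)
113  011100101001→0 (0)
114  111001010010→1 (0)
115  110010100100→1 (0)
116  100101001000→1 (1)
117  001010010001→0 (1)
118  010100100011→0 (0)
119  101001000110→1 (1)

000111100000010000110100001000010110001011010011111010110000010011000111000011111010000000101110100100111110011100111001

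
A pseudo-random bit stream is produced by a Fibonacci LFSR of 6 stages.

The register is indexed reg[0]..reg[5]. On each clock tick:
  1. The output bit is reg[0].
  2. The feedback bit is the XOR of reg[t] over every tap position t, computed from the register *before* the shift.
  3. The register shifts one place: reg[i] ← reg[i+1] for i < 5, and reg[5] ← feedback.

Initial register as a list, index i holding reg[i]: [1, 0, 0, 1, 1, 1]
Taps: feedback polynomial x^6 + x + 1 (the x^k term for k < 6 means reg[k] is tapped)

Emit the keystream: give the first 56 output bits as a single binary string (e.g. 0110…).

10011110100011100100101101110110011010101111110000010000

k : reg_k → out_k, fb_k
0: 100111 → 1, fb=1
1: 001111 → 0, fb=0
2: 011110 → 0, fb=1
3: 111101 → 1, fb=0
4: 111010 → 1, fb=0
5: 110100 → 1, fb=0
6: 101000 → 1, fb=1
7: 010001 → 0, fb=1
8: 100011 → 1, fb=1
9: 000111 → 0, fb=0
10: 001110 → 0, fb=0
11: 011100 → 0, fb=1
12: 111001 → 1, fb=0
13: 110010 → 1, fb=0
14: 100100 → 1, fb=1
15: 001001 → 0, fb=0
16: 010010 → 0, fb=1
17: 100101 → 1, fb=1
18: 001011 → 0, fb=0
19: 010110 → 0, fb=1
20: 101101 → 1, fb=1
21: 011011 → 0, fb=1
22: 110111 → 1, fb=0
23: 101110 → 1, fb=1
24: 011101 → 0, fb=1
25: 111011 → 1, fb=0
26: 110110 → 1, fb=0
27: 101100 → 1, fb=1
28: 011001 → 0, fb=1
29: 110011 → 1, fb=0
30: 100110 → 1, fb=1
31: 001101 → 0, fb=0
32: 011010 → 0, fb=1
33: 110101 → 1, fb=0
34: 101010 → 1, fb=1
35: 010101 → 0, fb=1
36: 101011 → 1, fb=1
37: 010111 → 0, fb=1
38: 101111 → 1, fb=1
39: 011111 → 0, fb=1
40: 111111 → 1, fb=0
41: 111110 → 1, fb=0
42: 111100 → 1, fb=0
43: 111000 → 1, fb=0
44: 110000 → 1, fb=0
45: 100000 → 1, fb=1
46: 000001 → 0, fb=0
47: 000010 → 0, fb=0
48: 000100 → 0, fb=0
49: 001000 → 0, fb=0
50: 010000 → 0, fb=1
51: 100001 → 1, fb=1
52: 000011 → 0, fb=0
53: 000110 → 0, fb=0
54: 001100 → 0, fb=0
55: 011000 → 0, fb=1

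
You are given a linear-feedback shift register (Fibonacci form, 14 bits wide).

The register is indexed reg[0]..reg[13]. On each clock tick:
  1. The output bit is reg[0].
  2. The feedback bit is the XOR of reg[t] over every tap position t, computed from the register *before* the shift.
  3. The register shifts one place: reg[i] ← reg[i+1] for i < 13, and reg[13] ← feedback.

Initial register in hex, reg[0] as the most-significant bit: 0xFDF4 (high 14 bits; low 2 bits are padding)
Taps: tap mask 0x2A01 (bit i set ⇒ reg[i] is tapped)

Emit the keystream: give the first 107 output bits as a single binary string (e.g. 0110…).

11111101111101001000001011101111000111110011110000010100100001110000110101101100100000010001000011101011101

step | reg (before) | out | fb
   0 | 11111101111101 | 1 | 0
   1 | 11111011111010 | 1 | 0
   2 | 11110111110100 | 1 | 1
   3 | 11101111101001 | 1 | 0
   4 | 11011111010010 | 1 | 0
   5 | 10111110100100 | 1 | 0
   6 | 01111101001000 | 0 | 0
   7 | 11111010010000 | 1 | 0
   8 | 11110100100000 | 1 | 1
   9 | 11101001000001 | 1 | 0
  10 | 11010010000010 | 1 | 1
  11 | 10100100000101 | 1 | 1
  12 | 01001000001011 | 0 | 1
  13 | 10010000010111 | 1 | 0
  14 | 00100000101110 | 0 | 1
  15 | 01000001011101 | 0 | 1
  16 | 10000010111011 | 1 | 1
  17 | 00000101110111 | 0 | 1
  18 | 00001011101111 | 0 | 0
  19 | 00010111011110 | 0 | 0
  20 | 00101110111100 | 0 | 0
  21 | 01011101111000 | 0 | 1
  22 | 10111011110001 | 1 | 1
  23 | 01110111100011 | 0 | 1
  24 | 11101111000111 | 1 | 1
  25 | 11011110001111 | 1 | 1
  26 | 10111100011111 | 1 | 0
  27 | 01111000111110 | 0 | 0
  28 | 11110001111100 | 1 | 1
  29 | 11100011111001 | 1 | 1
  30 | 11000111110011 | 1 | 1
  31 | 10001111100111 | 1 | 1
  32 | 00011111001111 | 0 | 0
  33 | 00111110011110 | 0 | 0
  34 | 01111100111100 | 0 | 0
  35 | 11111001111000 | 1 | 0
  36 | 11110011110000 | 1 | 0
  37 | 11100111100000 | 1 | 1
  38 | 11001111000001 | 1 | 0
  39 | 10011110000010 | 1 | 1
  40 | 00111100000101 | 0 | 0
  41 | 01111000001010 | 0 | 0
  42 | 11110000010100 | 1 | 1
  43 | 11100000101001 | 1 | 0
  44 | 11000001010010 | 1 | 0
  45 | 10000010100100 | 1 | 0
  46 | 00000101001000 | 0 | 0
  47 | 00001010010000 | 0 | 1
  48 | 00010100100001 | 0 | 1
  49 | 00101001000011 | 0 | 1
  50 | 01010010000111 | 0 | 0
  51 | 10100100001110 | 1 | 0
  52 | 01001000011100 | 0 | 0
  53 | 10010000111000 | 1 | 0
  54 | 00100001110000 | 0 | 1
  55 | 01000011100001 | 0 | 1
  56 | 10000111000011 | 1 | 0
  57 | 00001110000110 | 0 | 1
  58 | 00011100001101 | 0 | 0
  59 | 00111000011010 | 0 | 1
  60 | 01110000110101 | 0 | 1
  61 | 11100001101011 | 1 | 0
  62 | 11000011010110 | 1 | 1
  63 | 10000110101101 | 1 | 1
  64 | 00001101011011 | 0 | 0
  65 | 00011010110110 | 0 | 0
  66 | 00110101101100 | 0 | 1
  67 | 01101011011001 | 0 | 0
  68 | 11010110110010 | 1 | 0
  69 | 10101101100100 | 1 | 0
  70 | 01011011001000 | 0 | 0
  71 | 10110110010000 | 1 | 0
  72 | 01101100100000 | 0 | 0
  73 | 11011001000000 | 1 | 1
  74 | 10110010000001 | 1 | 0
  75 | 01100100000010 | 0 | 0
  76 | 11001000000100 | 1 | 0
  77 | 10010000001000 | 1 | 1
  78 | 00100000010001 | 0 | 0
  79 | 01000000100010 | 0 | 0
  80 | 10000001000100 | 1 | 0
  81 | 00000010001000 | 0 | 0
  82 | 00000100010000 | 0 | 1
  83 | 00001000100001 | 0 | 1
  84 | 00010001000011 | 0 | 1
  85 | 00100010000111 | 0 | 0
  86 | 01000100001110 | 0 | 1
  87 | 10001000011101 | 1 | 0
  88 | 00010000111010 | 0 | 1
  89 | 00100001110101 | 0 | 1
  90 | 01000011101011 | 0 | 1
  91 | 10000111010111 | 1 | 0
  92 | 00001110101110 | 0 | 1
  93 | 00011101011101 | 0 | 1
  94 | 00111010111011 | 0 | 0
  95 | 01110101110110 | 0 | 0
  96 | 11101011101100 | 1 | 0
  97 | 11010111011000 | 1 | 0
  98 | 10101110110000 | 1 | 0
  99 | 01011101100000 | 0 | 0
 100 | 10111011000000 | 1 | 1
 101 | 01110110000001 | 0 | 1
 102 | 11101100000011 | 1 | 0
 103 | 11011000000110 | 1 | 0
 104 | 10110000001100 | 1 | 0
 105 | 01100000011000 | 0 | 1
 106 | 11000000110001 | 1 | 1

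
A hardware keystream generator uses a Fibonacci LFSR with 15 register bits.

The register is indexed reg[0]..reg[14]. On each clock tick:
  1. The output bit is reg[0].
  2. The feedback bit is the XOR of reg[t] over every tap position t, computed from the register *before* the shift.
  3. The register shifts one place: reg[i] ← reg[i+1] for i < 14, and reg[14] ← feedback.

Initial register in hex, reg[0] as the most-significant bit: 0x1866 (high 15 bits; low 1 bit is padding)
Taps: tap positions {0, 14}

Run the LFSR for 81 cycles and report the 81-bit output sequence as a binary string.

k : reg_k → out_k, fb_k
0: 000110000110011 → 0, fb=1
1: 001100001100111 → 0, fb=1
2: 011000011001111 → 0, fb=1
3: 110000110011111 → 1, fb=0
4: 100001100111110 → 1, fb=1
5: 000011001111101 → 0, fb=1
6: 000110011111011 → 0, fb=1
7: 001100111110111 → 0, fb=1
8: 011001111101111 → 0, fb=1
9: 110011111011111 → 1, fb=0
10: 100111110111110 → 1, fb=1
11: 001111101111101 → 0, fb=1
12: 011111011111011 → 0, fb=1
13: 111110111110111 → 1, fb=0
14: 111101111101110 → 1, fb=1
15: 111011111011101 → 1, fb=0
16: 110111110111010 → 1, fb=1
17: 101111101110101 → 1, fb=0
18: 011111011101010 → 0, fb=0
19: 111110111010100 → 1, fb=1
20: 111101110101001 → 1, fb=0
21: 111011101010010 → 1, fb=1
22: 110111010100101 → 1, fb=0
23: 101110101001010 → 1, fb=1
24: 011101010010101 → 0, fb=1
25: 111010100101011 → 1, fb=0
26: 110101001010110 → 1, fb=1
27: 101010010101101 → 1, fb=0
28: 010100101011010 → 0, fb=0
29: 101001010110100 → 1, fb=1
30: 010010101101001 → 0, fb=1
31: 100101011010011 → 1, fb=0
32: 001010110100110 → 0, fb=0
33: 010101101001100 → 0, fb=0
34: 101011010011000 → 1, fb=1
35: 010110100110001 → 0, fb=1
36: 101101001100011 → 1, fb=0
37: 011010011000110 → 0, fb=0
38: 110100110001100 → 1, fb=1
39: 101001100011001 → 1, fb=0
40: 010011000110010 → 0, fb=0
41: 100110001100100 → 1, fb=1
42: 001100011001001 → 0, fb=1
43: 011000110010011 → 0, fb=1
44: 110001100100111 → 1, fb=0
45: 100011001001110 → 1, fb=1
46: 000110010011101 → 0, fb=1
47: 001100100111011 → 0, fb=1
48: 011001001110111 → 0, fb=1
49: 110010011101111 → 1, fb=0
50: 100100111011110 → 1, fb=1
51: 001001110111101 → 0, fb=1
52: 010011101111011 → 0, fb=1
53: 100111011110111 → 1, fb=0
54: 001110111101110 → 0, fb=0
55: 011101111011100 → 0, fb=0
56: 111011110111000 → 1, fb=1
57: 110111101110001 → 1, fb=0
58: 101111011100010 → 1, fb=1
59: 011110111000101 → 0, fb=1
60: 111101110001011 → 1, fb=0
61: 111011100010110 → 1, fb=1
62: 110111000101101 → 1, fb=0
63: 101110001011010 → 1, fb=1
64: 011100010110101 → 0, fb=1
65: 111000101101011 → 1, fb=0
66: 110001011010110 → 1, fb=1
67: 100010110101101 → 1, fb=0
68: 000101101011010 → 0, fb=0
69: 001011010110100 → 0, fb=0
70: 010110101101000 → 0, fb=0
71: 101101011010000 → 1, fb=1
72: 011010110100001 → 0, fb=1
73: 110101101000011 → 1, fb=0
74: 101011010000110 → 1, fb=1
75: 010110100001101 → 0, fb=1
76: 101101000011011 → 1, fb=0
77: 011010000110110 → 0, fb=0
78: 110100001101100 → 1, fb=1
79: 101000011011001 → 1, fb=0
80: 010000110110010 → 0, fb=0

000110000110011111011111011101010010101101001100011001001110111101110001011010110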